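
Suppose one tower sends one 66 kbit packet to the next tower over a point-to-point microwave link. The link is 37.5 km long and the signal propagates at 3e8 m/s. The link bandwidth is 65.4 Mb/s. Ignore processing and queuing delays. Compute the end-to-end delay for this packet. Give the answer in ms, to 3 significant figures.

1.13 ms

L = 66000 bits.
Transmission delay = L/R = 66000 / 6.54e+07 = 1.00917 ms.
Propagation delay = d/s = 37500 m / 300000000 m/s = 0.125 ms.
Total = 1.13 ms.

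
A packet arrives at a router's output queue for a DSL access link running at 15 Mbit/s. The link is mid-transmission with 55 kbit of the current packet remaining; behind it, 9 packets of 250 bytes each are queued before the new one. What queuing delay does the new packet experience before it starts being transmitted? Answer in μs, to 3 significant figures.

4870 μs

Each queued packet: L/R = 2000/15000000 = 133.333 μs.
9 queued → 1200 μs.
Plus remaining 55000 bits of current packet: 3666.67 μs.
Queuing delay = 4870 μs.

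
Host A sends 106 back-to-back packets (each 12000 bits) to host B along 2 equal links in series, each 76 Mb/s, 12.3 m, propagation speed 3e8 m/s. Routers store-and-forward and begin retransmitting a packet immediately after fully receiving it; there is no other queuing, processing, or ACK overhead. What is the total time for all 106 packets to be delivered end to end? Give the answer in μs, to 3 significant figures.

16900 μs

Per-hop transmission t_tx = L/R = 12000/76000000 = 157.895 μs.
Per-hop propagation t_prop = 12.3/300000000 = 0.041 μs.
Pipeline fill: first packet needs 2·t_tx to clear all hops; remaining 105 packets each add one t_tx.
Total = (2+106-1)·t_tx + 2·t_prop = 107·157.895 + 2·0.041 = 16900 μs.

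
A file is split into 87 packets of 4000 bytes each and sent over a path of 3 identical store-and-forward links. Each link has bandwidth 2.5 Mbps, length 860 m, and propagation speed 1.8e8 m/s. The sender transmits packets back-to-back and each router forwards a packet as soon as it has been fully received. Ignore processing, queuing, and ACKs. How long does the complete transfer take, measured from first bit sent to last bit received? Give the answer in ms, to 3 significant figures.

1140 ms

Per-hop transmission t_tx = L/R = 32000/2500000 = 12.8 ms.
Per-hop propagation t_prop = 860/180000000 = 0.00477778 ms.
Pipeline fill: first packet needs 3·t_tx to clear all hops; remaining 86 packets each add one t_tx.
Total = (3+87-1)·t_tx + 3·t_prop = 89·12.8 + 3·0.00477778 = 1140 ms.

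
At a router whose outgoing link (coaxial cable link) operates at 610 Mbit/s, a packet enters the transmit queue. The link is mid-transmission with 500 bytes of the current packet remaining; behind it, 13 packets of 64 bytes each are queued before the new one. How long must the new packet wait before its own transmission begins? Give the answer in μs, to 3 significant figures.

Each queued packet: L/R = 512/610000000 = 0.839344 μs.
13 queued → 10.9115 μs.
Plus remaining 4000 bits of current packet: 6.55738 μs.
Queuing delay = 17.5 μs.

17.5 μs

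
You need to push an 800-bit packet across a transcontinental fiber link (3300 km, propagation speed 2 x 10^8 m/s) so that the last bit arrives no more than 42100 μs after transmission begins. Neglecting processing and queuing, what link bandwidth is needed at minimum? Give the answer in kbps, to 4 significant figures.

31.25 kbps

Propagation delay = 3300000 / 200000000 = 16500 μs.
Transmission budget = 42100 − 16500 = 25600 μs.
R ≥ L / t_tx = 800 bits / 0.0256 s = 31.25 kbps.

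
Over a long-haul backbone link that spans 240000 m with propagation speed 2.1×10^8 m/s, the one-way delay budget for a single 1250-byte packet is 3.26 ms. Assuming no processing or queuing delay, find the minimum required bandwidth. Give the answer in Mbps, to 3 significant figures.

L = 10000 bits.
Propagation delay = 240000 / 210000000 = 1.14286 ms.
Transmission budget = 3.26 − 1.14286 = 2.11714 ms.
R ≥ L / t_tx = 10000 bits / 0.00211714 s = 4.72 Mbps.

4.72 Mbps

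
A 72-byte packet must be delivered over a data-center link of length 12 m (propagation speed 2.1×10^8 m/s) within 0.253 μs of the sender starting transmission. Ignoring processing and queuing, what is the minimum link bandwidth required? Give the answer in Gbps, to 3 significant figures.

2.94 Gbps

L = 576 bits.
Propagation delay = 12 / 210000000 = 0.0571429 μs.
Transmission budget = 0.253 − 0.0571429 = 0.195857 μs.
R ≥ L / t_tx = 576 bits / 1.95857e-07 s = 2.94 Gbps.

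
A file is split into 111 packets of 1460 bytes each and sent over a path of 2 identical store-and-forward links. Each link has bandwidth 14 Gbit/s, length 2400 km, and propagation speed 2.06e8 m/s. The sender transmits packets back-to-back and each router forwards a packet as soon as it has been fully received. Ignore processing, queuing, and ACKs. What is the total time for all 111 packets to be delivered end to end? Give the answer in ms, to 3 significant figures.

Per-hop transmission t_tx = L/R = 11680/14000000000 = 0.000834286 ms.
Per-hop propagation t_prop = 2400000/206000000 = 11.6505 ms.
Pipeline fill: first packet needs 2·t_tx to clear all hops; remaining 110 packets each add one t_tx.
Total = (2+111-1)·t_tx + 2·t_prop = 112·0.000834286 + 2·11.6505 = 23.4 ms.

23.4 ms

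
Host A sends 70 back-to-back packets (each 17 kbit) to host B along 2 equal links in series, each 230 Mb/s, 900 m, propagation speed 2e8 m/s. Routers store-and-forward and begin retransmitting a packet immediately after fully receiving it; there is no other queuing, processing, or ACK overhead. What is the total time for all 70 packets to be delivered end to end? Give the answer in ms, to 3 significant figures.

5.26 ms

Per-hop transmission t_tx = L/R = 17000/230000000 = 0.073913 ms.
Per-hop propagation t_prop = 900/200000000 = 0.0045 ms.
Pipeline fill: first packet needs 2·t_tx to clear all hops; remaining 69 packets each add one t_tx.
Total = (2+70-1)·t_tx + 2·t_prop = 71·0.073913 + 2·0.0045 = 5.26 ms.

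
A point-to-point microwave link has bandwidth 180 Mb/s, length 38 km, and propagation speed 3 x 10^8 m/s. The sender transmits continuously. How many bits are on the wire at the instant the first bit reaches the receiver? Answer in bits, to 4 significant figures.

Propagation delay = 38000 / 300000000 = 0.000126667 s.
BDP = R × t_prop = 180000000 × 0.000126667 = 22800 bits.

22800 bits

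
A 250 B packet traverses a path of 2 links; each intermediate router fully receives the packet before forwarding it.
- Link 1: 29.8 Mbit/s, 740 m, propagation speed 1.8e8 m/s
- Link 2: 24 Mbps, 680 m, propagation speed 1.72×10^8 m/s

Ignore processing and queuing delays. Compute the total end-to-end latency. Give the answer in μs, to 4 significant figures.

L = 250 × 8 = 2000 bits.
Transmission delays (L/R per hop): 67.1141, 83.3333 μs; sum = 150.447 μs.
Propagation delays (d/s per hop): 4.11111, 3.95349 μs; sum = 8.0646 μs.
End-to-end = 158.5 μs.

158.5 μs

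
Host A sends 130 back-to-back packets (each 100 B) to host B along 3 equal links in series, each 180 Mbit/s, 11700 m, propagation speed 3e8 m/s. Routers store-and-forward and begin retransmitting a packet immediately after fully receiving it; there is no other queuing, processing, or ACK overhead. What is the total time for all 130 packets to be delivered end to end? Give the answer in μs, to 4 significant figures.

Per-hop transmission t_tx = L/R = 800/180000000 = 4.44444 μs.
Per-hop propagation t_prop = 11700/300000000 = 39 μs.
Pipeline fill: first packet needs 3·t_tx to clear all hops; remaining 129 packets each add one t_tx.
Total = (3+130-1)·t_tx + 3·t_prop = 132·4.44444 + 3·39 = 703.7 μs.

703.7 μs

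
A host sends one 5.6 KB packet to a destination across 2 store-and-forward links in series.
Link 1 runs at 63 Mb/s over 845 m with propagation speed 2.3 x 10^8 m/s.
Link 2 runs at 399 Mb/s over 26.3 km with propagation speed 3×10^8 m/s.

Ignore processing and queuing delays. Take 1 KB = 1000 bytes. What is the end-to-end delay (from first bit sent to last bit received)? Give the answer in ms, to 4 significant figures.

0.9147 ms

L = 44800 bits.
Transmission delays (L/R per hop): 0.711111, 0.112281 ms; sum = 0.823392 ms.
Propagation delays (d/s per hop): 0.00367391, 0.0876667 ms; sum = 0.0913406 ms.
End-to-end = 0.9147 ms.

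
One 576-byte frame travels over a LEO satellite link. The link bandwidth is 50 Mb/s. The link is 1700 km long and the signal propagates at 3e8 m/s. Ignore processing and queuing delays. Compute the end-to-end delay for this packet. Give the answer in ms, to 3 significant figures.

5.76 ms

L = 576 × 8 = 4608 bits.
Transmission delay = L/R = 4608 / 50000000 = 0.09216 ms.
Propagation delay = d/s = 1700000 m / 300000000 m/s = 5.66667 ms.
Total = 5.76 ms.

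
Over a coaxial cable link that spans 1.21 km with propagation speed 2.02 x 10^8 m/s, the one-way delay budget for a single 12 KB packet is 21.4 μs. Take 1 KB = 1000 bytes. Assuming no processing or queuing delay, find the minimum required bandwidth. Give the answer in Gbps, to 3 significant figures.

6.23 Gbps

L = 96000 bits.
Propagation delay = 1210 / 202000000 = 5.9901 μs.
Transmission budget = 21.4 − 5.9901 = 15.4099 μs.
R ≥ L / t_tx = 96000 bits / 1.54099e-05 s = 6.23 Gbps.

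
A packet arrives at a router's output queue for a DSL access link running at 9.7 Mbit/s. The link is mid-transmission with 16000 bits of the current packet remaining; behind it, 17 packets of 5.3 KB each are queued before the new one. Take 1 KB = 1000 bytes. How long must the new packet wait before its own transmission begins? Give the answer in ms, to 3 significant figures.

76.0 ms

Each queued packet: L/R = 42400/9700000 = 4.37113 ms.
17 queued → 74.3093 ms.
Plus remaining 16000 bits of current packet: 1.64948 ms.
Queuing delay = 76.0 ms.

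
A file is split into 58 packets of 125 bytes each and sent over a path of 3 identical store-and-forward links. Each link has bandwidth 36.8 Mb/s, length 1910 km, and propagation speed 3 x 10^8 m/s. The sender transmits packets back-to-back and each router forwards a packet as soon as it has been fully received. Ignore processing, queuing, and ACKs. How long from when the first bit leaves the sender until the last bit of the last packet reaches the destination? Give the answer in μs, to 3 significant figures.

20700 μs

Per-hop transmission t_tx = L/R = 1000/36800000 = 27.1739 μs.
Per-hop propagation t_prop = 1910000/300000000 = 6366.67 μs.
Pipeline fill: first packet needs 3·t_tx to clear all hops; remaining 57 packets each add one t_tx.
Total = (3+58-1)·t_tx + 3·t_prop = 60·27.1739 + 3·6366.67 = 20700 μs.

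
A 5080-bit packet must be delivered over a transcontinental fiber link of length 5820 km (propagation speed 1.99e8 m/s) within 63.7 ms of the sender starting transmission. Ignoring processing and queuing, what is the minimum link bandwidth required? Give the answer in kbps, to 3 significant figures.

Propagation delay = 5820000 / 199000000 = 29.2462 ms.
Transmission budget = 63.7 − 29.2462 = 34.4538 ms.
R ≥ L / t_tx = 5080 bits / 0.0344538 s = 147 kbps.

147 kbps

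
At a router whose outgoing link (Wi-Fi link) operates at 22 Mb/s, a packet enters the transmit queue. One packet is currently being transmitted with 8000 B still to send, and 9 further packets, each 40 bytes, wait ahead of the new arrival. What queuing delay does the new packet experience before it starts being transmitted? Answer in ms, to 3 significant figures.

3.04 ms

Each queued packet: L/R = 320/22000000 = 0.0145455 ms.
9 queued → 0.130909 ms.
Plus remaining 64000 bits of current packet: 2.90909 ms.
Queuing delay = 3.04 ms.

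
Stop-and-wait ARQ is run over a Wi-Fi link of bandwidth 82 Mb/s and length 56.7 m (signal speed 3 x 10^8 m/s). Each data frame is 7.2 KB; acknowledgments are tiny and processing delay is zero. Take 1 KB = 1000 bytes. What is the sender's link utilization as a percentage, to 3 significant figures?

99.9 %

t_tx = L/R = 57600/82000000 = 0.000702439 s.
t_prop = 56.7/300000000 = 1.89e-07 s; RTT = 3.78e-07 s.
Cycle = t_tx + RTT = 0.000702817 s.
Utilization = t_tx / cycle = 0.000702439/0.000702817 = 99.9 %.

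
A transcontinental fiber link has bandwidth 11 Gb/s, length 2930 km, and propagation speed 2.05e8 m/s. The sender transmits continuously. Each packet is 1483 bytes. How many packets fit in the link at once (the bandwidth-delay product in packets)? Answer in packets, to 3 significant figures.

Propagation delay = 2930000 / 2.05e+08 = 0.0142927 s.
BDP = R × t_prop = 11000000000 × 0.0142927 = 157220000 bits.
In packets of 11864 bits: 13300 packets.

13300 packets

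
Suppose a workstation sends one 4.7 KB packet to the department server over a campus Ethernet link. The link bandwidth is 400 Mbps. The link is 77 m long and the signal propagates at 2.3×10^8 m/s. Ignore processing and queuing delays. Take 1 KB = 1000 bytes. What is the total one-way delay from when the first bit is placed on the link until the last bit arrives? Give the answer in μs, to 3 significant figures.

L = 37600 bits.
Transmission delay = L/R = 37600 / 400000000 = 94 μs.
Propagation delay = d/s = 77 m / 2.3e+08 m/s = 0.334783 μs.
Total = 94.3 μs.

94.3 μs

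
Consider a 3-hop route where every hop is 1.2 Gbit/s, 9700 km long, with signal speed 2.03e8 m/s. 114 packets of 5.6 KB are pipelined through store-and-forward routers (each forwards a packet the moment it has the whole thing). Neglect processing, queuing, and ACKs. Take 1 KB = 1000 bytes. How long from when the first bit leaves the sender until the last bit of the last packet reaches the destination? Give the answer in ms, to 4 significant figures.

Per-hop transmission t_tx = L/R = 44800/1200000000 = 0.0373333 ms.
Per-hop propagation t_prop = 9700000/2.03e+08 = 47.7833 ms.
Pipeline fill: first packet needs 3·t_tx to clear all hops; remaining 113 packets each add one t_tx.
Total = (3+114-1)·t_tx + 3·t_prop = 116·0.0373333 + 3·47.7833 = 147.7 ms.

147.7 ms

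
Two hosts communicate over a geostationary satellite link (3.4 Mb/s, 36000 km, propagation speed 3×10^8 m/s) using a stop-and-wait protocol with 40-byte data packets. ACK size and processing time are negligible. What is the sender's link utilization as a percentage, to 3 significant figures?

t_tx = L/R = 320/3400000 = 9.41176e-05 s.
t_prop = 36000000/300000000 = 0.12 s; RTT = 0.24 s.
Cycle = t_tx + RTT = 0.240094 s.
Utilization = t_tx / cycle = 9.41176e-05/0.240094 = 0.0392 %.

0.0392 %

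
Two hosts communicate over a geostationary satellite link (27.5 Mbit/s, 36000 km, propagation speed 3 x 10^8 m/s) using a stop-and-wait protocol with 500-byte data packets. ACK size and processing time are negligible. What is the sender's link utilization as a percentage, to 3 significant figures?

t_tx = L/R = 4000/27500000 = 0.000145455 s.
t_prop = 36000000/300000000 = 0.12 s; RTT = 0.24 s.
Cycle = t_tx + RTT = 0.240145 s.
Utilization = t_tx / cycle = 0.000145455/0.240145 = 0.0606 %.

0.0606 %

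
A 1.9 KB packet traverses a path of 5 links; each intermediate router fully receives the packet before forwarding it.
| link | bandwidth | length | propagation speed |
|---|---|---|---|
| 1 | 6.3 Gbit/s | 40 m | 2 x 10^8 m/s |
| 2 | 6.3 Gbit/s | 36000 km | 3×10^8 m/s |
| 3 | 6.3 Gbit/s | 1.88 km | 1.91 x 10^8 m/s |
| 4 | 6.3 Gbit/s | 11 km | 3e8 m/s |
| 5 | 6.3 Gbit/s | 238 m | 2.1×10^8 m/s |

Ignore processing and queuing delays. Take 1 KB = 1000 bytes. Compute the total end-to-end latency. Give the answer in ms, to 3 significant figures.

120 ms

L = 15200 bits.
Transmission delay per hop = L/R = 15200/6300000000 = 0.0024127 ms; 5 hops → 0.0120635 ms.
Propagation delays (d/s per hop): 0.0002, 120, 0.00984293, 0.0366667, 0.00113333 ms; sum = 120.048 ms.
End-to-end = 120 ms.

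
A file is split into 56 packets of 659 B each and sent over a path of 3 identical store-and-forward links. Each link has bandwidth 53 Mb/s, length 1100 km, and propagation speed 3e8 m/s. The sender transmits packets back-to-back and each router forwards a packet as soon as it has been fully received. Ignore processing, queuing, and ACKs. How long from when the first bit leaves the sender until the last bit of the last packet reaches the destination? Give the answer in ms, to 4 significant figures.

Per-hop transmission t_tx = L/R = 5272/53000000 = 0.0994717 ms.
Per-hop propagation t_prop = 1100000/300000000 = 3.66667 ms.
Pipeline fill: first packet needs 3·t_tx to clear all hops; remaining 55 packets each add one t_tx.
Total = (3+56-1)·t_tx + 3·t_prop = 58·0.0994717 + 3·3.66667 = 16.77 ms.

16.77 ms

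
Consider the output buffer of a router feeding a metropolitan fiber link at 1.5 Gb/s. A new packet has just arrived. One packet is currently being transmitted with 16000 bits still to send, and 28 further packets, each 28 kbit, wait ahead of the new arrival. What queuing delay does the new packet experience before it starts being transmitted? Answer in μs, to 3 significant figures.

533 μs

Each queued packet: L/R = 28000/1500000000 = 18.6667 μs.
28 queued → 522.667 μs.
Plus remaining 16000 bits of current packet: 10.6667 μs.
Queuing delay = 533 μs.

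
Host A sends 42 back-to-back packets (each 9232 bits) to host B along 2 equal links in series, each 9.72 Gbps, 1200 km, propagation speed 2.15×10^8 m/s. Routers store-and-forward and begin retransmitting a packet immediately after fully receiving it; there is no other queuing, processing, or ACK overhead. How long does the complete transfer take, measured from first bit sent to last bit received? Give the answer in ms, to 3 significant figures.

Per-hop transmission t_tx = L/R = 9232/9720000000 = 0.000949794 ms.
Per-hop propagation t_prop = 1200000/215000000 = 5.5814 ms.
Pipeline fill: first packet needs 2·t_tx to clear all hops; remaining 41 packets each add one t_tx.
Total = (2+42-1)·t_tx + 2·t_prop = 43·0.000949794 + 2·5.5814 = 11.2 ms.

11.2 ms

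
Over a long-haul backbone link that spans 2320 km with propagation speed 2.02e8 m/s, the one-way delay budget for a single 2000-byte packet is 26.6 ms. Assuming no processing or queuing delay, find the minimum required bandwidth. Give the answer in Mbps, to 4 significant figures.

L = 16000 bits.
Propagation delay = 2320000 / 202000000 = 11.4851 ms.
Transmission budget = 26.6 − 11.4851 = 15.1149 ms.
R ≥ L / t_tx = 16000 bits / 0.0151149 s = 1.059 Mbps.

1.059 Mbps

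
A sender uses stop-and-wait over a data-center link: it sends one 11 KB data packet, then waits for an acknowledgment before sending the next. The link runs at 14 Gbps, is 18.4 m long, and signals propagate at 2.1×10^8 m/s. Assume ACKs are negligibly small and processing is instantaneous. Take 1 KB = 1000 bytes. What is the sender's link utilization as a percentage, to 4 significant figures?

t_tx = L/R = 88000/14000000000 = 6.28571e-06 s.
t_prop = 18.4/210000000 = 8.7619e-08 s; RTT = 1.75238e-07 s.
Cycle = t_tx + RTT = 6.46095e-06 s.
Utilization = t_tx / cycle = 6.28571e-06/6.46095e-06 = 97.29 %.

97.29 %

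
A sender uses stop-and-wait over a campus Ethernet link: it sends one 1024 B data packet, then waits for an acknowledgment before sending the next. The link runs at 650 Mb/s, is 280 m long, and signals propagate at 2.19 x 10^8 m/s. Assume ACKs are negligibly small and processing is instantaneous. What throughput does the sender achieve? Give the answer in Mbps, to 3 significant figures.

t_tx = L/R = 8192/650000000 = 1.26031e-05 s.
t_prop = 280/219000000 = 1.27854e-06 s; RTT = 2.55708e-06 s.
Cycle = t_tx + RTT = 1.51602e-05 s.
Throughput = L / cycle = 8192 / 1.51602e-05 = 540 Mbps.

540 Mbps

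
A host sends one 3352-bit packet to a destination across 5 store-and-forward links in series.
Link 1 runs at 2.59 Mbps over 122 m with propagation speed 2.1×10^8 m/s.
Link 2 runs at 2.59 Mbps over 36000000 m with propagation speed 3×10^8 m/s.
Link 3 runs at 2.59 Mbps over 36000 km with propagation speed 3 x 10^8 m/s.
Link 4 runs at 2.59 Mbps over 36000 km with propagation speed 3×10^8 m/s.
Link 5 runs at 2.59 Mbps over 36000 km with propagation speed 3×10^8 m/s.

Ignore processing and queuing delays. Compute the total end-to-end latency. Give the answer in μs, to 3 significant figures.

486000 μs

Transmission delay per hop = L/R = 3352/2590000 = 1294.21 μs; 5 hops → 6471.04 μs.
Propagation delays (d/s per hop): 0.580952, 120000, 120000, 120000, 120000 μs; sum = 480001 μs.
End-to-end = 486000 μs.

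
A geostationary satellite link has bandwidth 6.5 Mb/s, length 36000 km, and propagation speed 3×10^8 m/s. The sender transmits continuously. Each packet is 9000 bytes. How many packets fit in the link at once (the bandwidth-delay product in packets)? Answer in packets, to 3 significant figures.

Propagation delay = 36000000 / 300000000 = 0.12 s.
BDP = R × t_prop = 6500000 × 0.12 = 780000 bits.
In packets of 72000 bits: 10.8 packets.

10.8 packets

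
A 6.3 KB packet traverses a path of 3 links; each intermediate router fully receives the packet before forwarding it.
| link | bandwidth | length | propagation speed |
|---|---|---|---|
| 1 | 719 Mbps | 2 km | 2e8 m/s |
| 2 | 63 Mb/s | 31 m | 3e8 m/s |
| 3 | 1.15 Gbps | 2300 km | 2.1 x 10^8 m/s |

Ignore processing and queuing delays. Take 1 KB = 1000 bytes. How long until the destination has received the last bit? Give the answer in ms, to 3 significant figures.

L = 50400 bits.
Transmission delays (L/R per hop): 0.0700974, 0.8, 0.0438261 ms; sum = 0.913923 ms.
Propagation delays (d/s per hop): 0.01, 0.000103333, 10.9524 ms; sum = 10.9625 ms.
End-to-end = 11.9 ms.

11.9 ms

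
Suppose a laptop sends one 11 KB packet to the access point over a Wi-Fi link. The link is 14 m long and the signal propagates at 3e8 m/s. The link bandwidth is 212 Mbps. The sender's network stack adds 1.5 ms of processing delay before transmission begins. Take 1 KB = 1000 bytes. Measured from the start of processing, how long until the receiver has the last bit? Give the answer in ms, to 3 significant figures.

L = 88000 bits.
Transmission delay = L/R = 88000 / 212000000 = 0.415094 ms.
Propagation delay = d/s = 14 m / 300000000 m/s = 4.66667e-05 ms.
Plus processing delay 1.5 ms = 1.5 ms.
Total = 1.92 ms.

1.92 ms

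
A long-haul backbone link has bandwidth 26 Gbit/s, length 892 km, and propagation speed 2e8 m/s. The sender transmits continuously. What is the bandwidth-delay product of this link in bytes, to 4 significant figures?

14500000 bytes

Propagation delay = 892000 / 200000000 = 0.00446 s.
BDP = R × t_prop = 26000000000 × 0.00446 = 115960000 bits.
In bytes: 115960000/8 = 14500000 bytes.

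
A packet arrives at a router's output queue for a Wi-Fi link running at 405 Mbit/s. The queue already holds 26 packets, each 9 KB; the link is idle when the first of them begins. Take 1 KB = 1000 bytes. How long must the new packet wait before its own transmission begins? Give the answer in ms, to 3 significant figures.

4.62 ms

Each queued packet: L/R = 72000/405000000 = 0.177778 ms.
26 queued → 4.62222 ms.
Queuing delay = 4.62 ms.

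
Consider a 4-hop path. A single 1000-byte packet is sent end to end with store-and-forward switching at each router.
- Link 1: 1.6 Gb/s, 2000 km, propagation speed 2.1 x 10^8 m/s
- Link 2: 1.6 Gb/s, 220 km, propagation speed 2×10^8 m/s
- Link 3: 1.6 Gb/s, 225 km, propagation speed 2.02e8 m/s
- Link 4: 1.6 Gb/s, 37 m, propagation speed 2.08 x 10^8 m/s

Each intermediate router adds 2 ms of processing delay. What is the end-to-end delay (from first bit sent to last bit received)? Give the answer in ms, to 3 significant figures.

17.8 ms

L = 1000 × 8 = 8000 bits.
Transmission delay per hop = L/R = 8000/1600000000 = 0.005 ms; 4 hops → 0.02 ms.
Propagation delays (d/s per hop): 9.52381, 1.1, 1.11386, 0.000177885 ms; sum = 11.7378 ms.
Processing at 3 router(s): 3 × 2 ms = 6 ms.
End-to-end = 17.8 ms.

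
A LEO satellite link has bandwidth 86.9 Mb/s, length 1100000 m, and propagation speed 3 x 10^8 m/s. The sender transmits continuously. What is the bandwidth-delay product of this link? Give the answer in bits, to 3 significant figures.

319000 bits

Propagation delay = 1100000 / 300000000 = 0.00366667 s.
BDP = R × t_prop = 86900000 × 0.00366667 = 318633 bits.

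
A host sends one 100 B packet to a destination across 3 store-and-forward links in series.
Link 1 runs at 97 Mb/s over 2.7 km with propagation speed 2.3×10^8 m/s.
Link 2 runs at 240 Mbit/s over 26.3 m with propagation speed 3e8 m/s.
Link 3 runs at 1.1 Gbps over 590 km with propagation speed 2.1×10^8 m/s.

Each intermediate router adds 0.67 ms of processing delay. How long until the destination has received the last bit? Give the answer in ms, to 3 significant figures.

4.17 ms

L = 100 × 8 = 800 bits.
Transmission delays (L/R per hop): 0.00824742, 0.00333333, 0.000727273 ms; sum = 0.012308 ms.
Propagation delays (d/s per hop): 0.0117391, 8.76667e-05, 2.80952 ms; sum = 2.82135 ms.
Processing at 2 router(s): 2 × 0.67 ms = 1.34 ms.
End-to-end = 4.17 ms.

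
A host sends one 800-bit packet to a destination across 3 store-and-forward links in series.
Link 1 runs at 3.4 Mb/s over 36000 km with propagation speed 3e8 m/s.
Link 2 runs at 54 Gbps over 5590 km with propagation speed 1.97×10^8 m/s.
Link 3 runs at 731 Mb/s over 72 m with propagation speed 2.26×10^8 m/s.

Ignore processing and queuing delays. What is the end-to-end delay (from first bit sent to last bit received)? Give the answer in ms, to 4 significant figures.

Transmission delays (L/R per hop): 0.235294, 1.48148e-05, 0.00109439 ms; sum = 0.236403 ms.
Propagation delays (d/s per hop): 120, 28.3756, 0.000318584 ms; sum = 148.376 ms.
End-to-end = 148.6 ms.

148.6 ms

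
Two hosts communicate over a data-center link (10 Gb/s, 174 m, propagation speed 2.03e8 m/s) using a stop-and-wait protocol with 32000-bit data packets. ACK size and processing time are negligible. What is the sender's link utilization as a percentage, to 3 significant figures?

65.1 %

t_tx = L/R = 32000/10000000000 = 3.2e-06 s.
t_prop = 174/2.03e+08 = 8.57143e-07 s; RTT = 1.71429e-06 s.
Cycle = t_tx + RTT = 4.91429e-06 s.
Utilization = t_tx / cycle = 3.2e-06/4.91429e-06 = 65.1 %.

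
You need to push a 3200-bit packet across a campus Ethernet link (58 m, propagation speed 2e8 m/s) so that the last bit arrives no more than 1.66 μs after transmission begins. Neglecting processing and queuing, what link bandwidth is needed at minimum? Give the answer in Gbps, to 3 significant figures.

Propagation delay = 58 / 200000000 = 0.29 μs.
Transmission budget = 1.66 − 0.29 = 1.37 μs.
R ≥ L / t_tx = 3200 bits / 1.37e-06 s = 2.34 Gbps.

2.34 Gbps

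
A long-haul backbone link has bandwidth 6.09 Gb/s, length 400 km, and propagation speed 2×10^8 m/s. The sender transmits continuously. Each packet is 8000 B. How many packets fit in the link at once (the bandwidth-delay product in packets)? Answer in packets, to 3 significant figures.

Propagation delay = 400000 / 200000000 = 0.002 s.
BDP = R × t_prop = 6090000000 × 0.002 = 12180000 bits.
In packets of 64000 bits: 190 packets.

190 packets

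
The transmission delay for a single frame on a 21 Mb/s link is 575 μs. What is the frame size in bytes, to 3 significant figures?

L = R × t_tx = 21000000 b/s × 0.000575 s = 12075 bits.
In bytes: 12075 / 8 = 1510 bytes.

1510 bytes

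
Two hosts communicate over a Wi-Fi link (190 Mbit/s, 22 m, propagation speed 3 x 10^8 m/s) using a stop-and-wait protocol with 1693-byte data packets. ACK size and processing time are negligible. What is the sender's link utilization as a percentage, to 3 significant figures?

99.8 %

t_tx = L/R = 13544/190000000 = 7.12842e-05 s.
t_prop = 22/300000000 = 7.33333e-08 s; RTT = 1.46667e-07 s.
Cycle = t_tx + RTT = 7.14309e-05 s.
Utilization = t_tx / cycle = 7.12842e-05/7.14309e-05 = 99.8 %.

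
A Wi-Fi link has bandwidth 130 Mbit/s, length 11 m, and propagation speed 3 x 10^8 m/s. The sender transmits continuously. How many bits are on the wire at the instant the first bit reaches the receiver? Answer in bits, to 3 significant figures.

4.77 bits

Propagation delay = 11 / 300000000 = 3.66667e-08 s.
BDP = R × t_prop = 130000000 × 3.66667e-08 = 4.76667 bits.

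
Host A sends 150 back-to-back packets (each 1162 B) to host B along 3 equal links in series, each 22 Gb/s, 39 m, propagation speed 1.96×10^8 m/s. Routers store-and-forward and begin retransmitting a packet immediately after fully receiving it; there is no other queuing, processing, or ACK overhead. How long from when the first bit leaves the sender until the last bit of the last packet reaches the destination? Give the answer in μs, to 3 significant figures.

Per-hop transmission t_tx = L/R = 9296/22000000000 = 0.422545 μs.
Per-hop propagation t_prop = 39/196000000 = 0.19898 μs.
Pipeline fill: first packet needs 3·t_tx to clear all hops; remaining 149 packets each add one t_tx.
Total = (3+150-1)·t_tx + 3·t_prop = 152·0.422545 + 3·0.19898 = 64.8 μs.

64.8 μs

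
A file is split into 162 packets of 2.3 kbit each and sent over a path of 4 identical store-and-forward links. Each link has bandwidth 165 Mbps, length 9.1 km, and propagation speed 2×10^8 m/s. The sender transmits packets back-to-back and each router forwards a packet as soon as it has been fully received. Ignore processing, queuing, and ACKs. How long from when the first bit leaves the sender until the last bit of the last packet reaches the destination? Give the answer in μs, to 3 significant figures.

2480 μs

Per-hop transmission t_tx = L/R = 2300/165000000 = 13.9394 μs.
Per-hop propagation t_prop = 9100/200000000 = 45.5 μs.
Pipeline fill: first packet needs 4·t_tx to clear all hops; remaining 161 packets each add one t_tx.
Total = (4+162-1)·t_tx + 4·t_prop = 165·13.9394 + 4·45.5 = 2480 μs.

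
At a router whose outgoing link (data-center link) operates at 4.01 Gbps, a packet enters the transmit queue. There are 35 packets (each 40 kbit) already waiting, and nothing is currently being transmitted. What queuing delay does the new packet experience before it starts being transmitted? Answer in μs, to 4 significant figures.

Each queued packet: L/R = 40000/4010000000 = 9.97506 μs.
35 queued → 349.127 μs.
Queuing delay = 349.1 μs.

349.1 μs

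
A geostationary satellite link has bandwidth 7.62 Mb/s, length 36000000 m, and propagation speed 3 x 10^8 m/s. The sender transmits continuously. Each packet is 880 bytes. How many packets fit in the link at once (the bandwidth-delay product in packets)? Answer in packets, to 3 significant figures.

Propagation delay = 36000000 / 300000000 = 0.12 s.
BDP = R × t_prop = 7620000 × 0.12 = 914400 bits.
In packets of 7040 bits: 130 packets.

130 packets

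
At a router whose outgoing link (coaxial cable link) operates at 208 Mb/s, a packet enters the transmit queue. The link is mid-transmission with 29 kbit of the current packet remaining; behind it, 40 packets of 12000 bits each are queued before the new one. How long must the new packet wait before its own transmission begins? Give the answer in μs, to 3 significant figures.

2450 μs

Each queued packet: L/R = 12000/208000000 = 57.6923 μs.
40 queued → 2307.69 μs.
Plus remaining 29000 bits of current packet: 139.423 μs.
Queuing delay = 2450 μs.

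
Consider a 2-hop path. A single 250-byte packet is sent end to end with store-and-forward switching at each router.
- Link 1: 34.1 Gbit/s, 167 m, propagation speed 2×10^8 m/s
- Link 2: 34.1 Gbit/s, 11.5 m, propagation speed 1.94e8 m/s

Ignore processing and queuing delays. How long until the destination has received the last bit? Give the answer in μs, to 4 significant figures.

1.012 μs

L = 250 × 8 = 2000 bits.
Transmission delay per hop = L/R = 2000/34100000000 = 0.058651 μs; 2 hops → 0.117302 μs.
Propagation delays (d/s per hop): 0.835, 0.0592784 μs; sum = 0.894278 μs.
End-to-end = 1.012 μs.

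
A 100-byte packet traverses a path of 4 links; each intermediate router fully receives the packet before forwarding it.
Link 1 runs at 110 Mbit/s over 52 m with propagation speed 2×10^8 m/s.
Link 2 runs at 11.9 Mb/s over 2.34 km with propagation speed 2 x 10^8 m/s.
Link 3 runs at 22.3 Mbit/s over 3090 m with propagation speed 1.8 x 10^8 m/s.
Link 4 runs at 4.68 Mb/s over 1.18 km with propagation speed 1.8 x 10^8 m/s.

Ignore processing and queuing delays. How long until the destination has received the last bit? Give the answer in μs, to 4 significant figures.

317.0 μs

L = 100 × 8 = 800 bits.
Transmission delays (L/R per hop): 7.27273, 67.2269, 35.8744, 170.94 μs; sum = 281.314 μs.
Propagation delays (d/s per hop): 0.26, 11.7, 17.1667, 6.55556 μs; sum = 35.6822 μs.
End-to-end = 317.0 μs.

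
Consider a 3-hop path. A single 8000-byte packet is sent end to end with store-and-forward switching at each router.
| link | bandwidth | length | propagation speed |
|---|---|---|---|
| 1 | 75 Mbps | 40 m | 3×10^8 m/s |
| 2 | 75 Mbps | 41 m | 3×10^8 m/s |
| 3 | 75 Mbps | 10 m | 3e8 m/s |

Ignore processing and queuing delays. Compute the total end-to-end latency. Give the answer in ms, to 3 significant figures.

L = 8000 × 8 = 64000 bits.
Transmission delay per hop = L/R = 64000/75000000 = 0.853333 ms; 3 hops → 2.56 ms.
Propagation delays (d/s per hop): 0.000133333, 0.000136667, 3.33333e-05 ms; sum = 0.000303333 ms.
End-to-end = 2.56 ms.

2.56 ms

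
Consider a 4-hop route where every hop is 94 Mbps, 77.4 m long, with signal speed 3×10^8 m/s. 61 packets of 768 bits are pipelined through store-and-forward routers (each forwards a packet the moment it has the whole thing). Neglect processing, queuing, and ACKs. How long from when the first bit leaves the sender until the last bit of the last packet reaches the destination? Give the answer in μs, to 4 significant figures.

Per-hop transmission t_tx = L/R = 768/94000000 = 8.17021 μs.
Per-hop propagation t_prop = 77.4/300000000 = 0.258 μs.
Pipeline fill: first packet needs 4·t_tx to clear all hops; remaining 60 packets each add one t_tx.
Total = (4+61-1)·t_tx + 4·t_prop = 64·8.17021 + 4·0.258 = 523.9 μs.

523.9 μs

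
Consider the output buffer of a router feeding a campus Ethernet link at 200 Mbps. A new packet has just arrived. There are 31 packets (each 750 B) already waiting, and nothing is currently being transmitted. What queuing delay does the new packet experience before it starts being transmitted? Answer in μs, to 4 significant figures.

Each queued packet: L/R = 6000/200000000 = 30 μs.
31 queued → 930 μs.
Queuing delay = 930.0 μs.

930.0 μs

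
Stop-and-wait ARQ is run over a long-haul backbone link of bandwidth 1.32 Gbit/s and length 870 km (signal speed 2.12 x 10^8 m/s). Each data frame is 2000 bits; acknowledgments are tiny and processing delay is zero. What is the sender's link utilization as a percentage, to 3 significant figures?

0.0185 %

t_tx = L/R = 2000/1320000000 = 1.51515e-06 s.
t_prop = 870000/212000000 = 0.00410377 s; RTT = 0.00820755 s.
Cycle = t_tx + RTT = 0.00820906 s.
Utilization = t_tx / cycle = 1.51515e-06/0.00820906 = 0.0185 %.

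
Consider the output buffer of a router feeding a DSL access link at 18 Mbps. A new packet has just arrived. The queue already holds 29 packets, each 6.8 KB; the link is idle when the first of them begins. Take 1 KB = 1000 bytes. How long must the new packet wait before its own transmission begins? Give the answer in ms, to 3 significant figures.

87.6 ms

Each queued packet: L/R = 54400/18000000 = 3.02222 ms.
29 queued → 87.6444 ms.
Queuing delay = 87.6 ms.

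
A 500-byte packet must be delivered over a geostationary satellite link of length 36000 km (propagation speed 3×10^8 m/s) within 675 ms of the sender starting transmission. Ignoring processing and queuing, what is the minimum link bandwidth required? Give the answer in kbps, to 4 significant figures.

7.207 kbps

L = 4000 bits.
Propagation delay = 36000000 / 300000000 = 120 ms.
Transmission budget = 675 − 120 = 555 ms.
R ≥ L / t_tx = 4000 bits / 0.555 s = 7.207 kbps.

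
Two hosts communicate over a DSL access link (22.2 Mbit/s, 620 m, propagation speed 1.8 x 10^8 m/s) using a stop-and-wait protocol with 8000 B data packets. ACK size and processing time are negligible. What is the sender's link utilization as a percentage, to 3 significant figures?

t_tx = L/R = 64000/22200000 = 0.00288288 s.
t_prop = 620/180000000 = 3.44444e-06 s; RTT = 6.88889e-06 s.
Cycle = t_tx + RTT = 0.00288977 s.
Utilization = t_tx / cycle = 0.00288288/0.00288977 = 99.8 %.

99.8 %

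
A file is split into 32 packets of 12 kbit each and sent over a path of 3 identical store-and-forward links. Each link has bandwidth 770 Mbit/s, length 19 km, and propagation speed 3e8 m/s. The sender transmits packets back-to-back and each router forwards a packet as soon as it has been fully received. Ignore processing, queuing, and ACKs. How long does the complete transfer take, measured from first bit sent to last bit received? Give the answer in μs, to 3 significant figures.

720 μs

Per-hop transmission t_tx = L/R = 12000/770000000 = 15.5844 μs.
Per-hop propagation t_prop = 19000/300000000 = 63.3333 μs.
Pipeline fill: first packet needs 3·t_tx to clear all hops; remaining 31 packets each add one t_tx.
Total = (3+32-1)·t_tx + 3·t_prop = 34·15.5844 + 3·63.3333 = 720 μs.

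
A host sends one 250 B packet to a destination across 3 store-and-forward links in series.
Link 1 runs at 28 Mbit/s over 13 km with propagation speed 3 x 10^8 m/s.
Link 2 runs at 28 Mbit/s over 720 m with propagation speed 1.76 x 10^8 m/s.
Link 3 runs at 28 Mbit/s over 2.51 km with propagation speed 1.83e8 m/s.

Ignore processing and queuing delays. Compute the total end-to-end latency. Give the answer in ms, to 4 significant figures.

0.2754 ms

L = 250 × 8 = 2000 bits.
Transmission delay per hop = L/R = 2000/28000000 = 0.0714286 ms; 3 hops → 0.214286 ms.
Propagation delays (d/s per hop): 0.0433333, 0.00409091, 0.0137158 ms; sum = 0.0611401 ms.
End-to-end = 0.2754 ms.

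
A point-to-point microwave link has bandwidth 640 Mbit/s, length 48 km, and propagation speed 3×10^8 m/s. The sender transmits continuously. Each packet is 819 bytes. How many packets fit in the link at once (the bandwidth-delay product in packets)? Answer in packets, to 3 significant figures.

Propagation delay = 48000 / 300000000 = 0.00016 s.
BDP = R × t_prop = 640000000 × 0.00016 = 102400 bits.
In packets of 6552 bits: 15.6 packets.

15.6 packets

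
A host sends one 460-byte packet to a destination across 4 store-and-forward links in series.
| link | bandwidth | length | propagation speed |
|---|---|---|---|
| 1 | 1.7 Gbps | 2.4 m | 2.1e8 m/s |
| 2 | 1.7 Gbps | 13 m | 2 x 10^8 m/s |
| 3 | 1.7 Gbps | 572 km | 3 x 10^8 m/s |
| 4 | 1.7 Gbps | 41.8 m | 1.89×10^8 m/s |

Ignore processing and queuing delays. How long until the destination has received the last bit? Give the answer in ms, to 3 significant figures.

1.92 ms

L = 460 × 8 = 3680 bits.
Transmission delay per hop = L/R = 3680/1700000000 = 0.00216471 ms; 4 hops → 0.00865882 ms.
Propagation delays (d/s per hop): 1.14286e-05, 6.5e-05, 1.90667, 0.000221164 ms; sum = 1.90696 ms.
End-to-end = 1.92 ms.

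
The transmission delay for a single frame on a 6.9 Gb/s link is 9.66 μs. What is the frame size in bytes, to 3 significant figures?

L = R × t_tx = 6900000000 b/s × 9.66e-06 s = 66654 bits.
In bytes: 66654 / 8 = 8330 bytes.

8330 bytes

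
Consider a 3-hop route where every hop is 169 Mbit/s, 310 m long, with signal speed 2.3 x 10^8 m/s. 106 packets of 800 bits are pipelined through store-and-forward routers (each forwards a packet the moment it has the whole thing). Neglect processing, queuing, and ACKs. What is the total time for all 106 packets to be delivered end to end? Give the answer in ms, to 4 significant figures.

0.5153 ms

Per-hop transmission t_tx = L/R = 800/169000000 = 0.00473373 ms.
Per-hop propagation t_prop = 310/2.3e+08 = 0.00134783 ms.
Pipeline fill: first packet needs 3·t_tx to clear all hops; remaining 105 packets each add one t_tx.
Total = (3+106-1)·t_tx + 3·t_prop = 108·0.00473373 + 3·0.00134783 = 0.5153 ms.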